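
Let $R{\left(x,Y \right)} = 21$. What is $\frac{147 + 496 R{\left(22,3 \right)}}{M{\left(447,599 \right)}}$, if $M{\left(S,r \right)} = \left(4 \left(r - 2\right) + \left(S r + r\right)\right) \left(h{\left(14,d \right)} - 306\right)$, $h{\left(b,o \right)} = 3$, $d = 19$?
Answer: $- \frac{3521}{27344740} \approx -0.00012876$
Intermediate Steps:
$M{\left(S,r \right)} = 2424 - 1515 r - 303 S r$ ($M{\left(S,r \right)} = \left(4 \left(r - 2\right) + \left(S r + r\right)\right) \left(3 - 306\right) = \left(4 \left(-2 + r\right) + \left(r + S r\right)\right) \left(-303\right) = \left(\left(-8 + 4 r\right) + \left(r + S r\right)\right) \left(-303\right) = \left(-8 + 5 r + S r\right) \left(-303\right) = 2424 - 1515 r - 303 S r$)
$\frac{147 + 496 R{\left(22,3 \right)}}{M{\left(447,599 \right)}} = \frac{147 + 496 \cdot 21}{2424 - 907485 - 135441 \cdot 599} = \frac{147 + 10416}{2424 - 907485 - 81129159} = \frac{10563}{-82034220} = 10563 \left(- \frac{1}{82034220}\right) = - \frac{3521}{27344740}$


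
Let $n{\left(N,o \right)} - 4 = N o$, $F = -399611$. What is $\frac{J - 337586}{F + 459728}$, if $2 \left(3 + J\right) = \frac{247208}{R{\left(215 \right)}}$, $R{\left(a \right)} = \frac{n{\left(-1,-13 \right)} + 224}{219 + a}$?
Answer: $- \frac{9238271}{4829399} \approx -1.9129$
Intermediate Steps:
$n{\left(N,o \right)} = 4 + N o$
$R{\left(a \right)} = \frac{241}{219 + a}$ ($R{\left(a \right)} = \frac{\left(4 - -13\right) + 224}{219 + a} = \frac{\left(4 + 13\right) + 224}{219 + a} = \frac{17 + 224}{219 + a} = \frac{241}{219 + a}$)
$J = \frac{53643413}{241}$ ($J = -3 + \frac{247208 \frac{1}{241 \frac{1}{219 + 215}}}{2} = -3 + \frac{247208 \frac{1}{241 \cdot \frac{1}{434}}}{2} = -3 + \frac{247208 \frac{1}{\frac{241}{434}}}{2} = -3 + \frac{247208 \cdot \frac{434}{241}}{2} = -3 + \frac{1}{2} \cdot \frac{107288272}{241} = -3 + \frac{53644136}{241} = \frac{53643413}{241} \approx 2.2259 \cdot 10^{5}$)
$\frac{J - 337586}{F + 459728} = \frac{\frac{53643413}{241} - 337586}{-399611 + 459728} = - \frac{27714813}{241 \cdot 60117} = \left(- \frac{27714813}{241}\right) \frac{1}{60117} = - \frac{9238271}{4829399}$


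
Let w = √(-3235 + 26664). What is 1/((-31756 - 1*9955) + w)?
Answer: -41711/1739784092 - √23429/1739784092 ≈ -2.4063e-5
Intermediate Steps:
w = √23429 ≈ 153.07
1/((-31756 - 1*9955) + w) = 1/((-31756 - 1*9955) + √23429) = 1/((-31756 - 9955) + √23429) = 1/(-41711 + √23429)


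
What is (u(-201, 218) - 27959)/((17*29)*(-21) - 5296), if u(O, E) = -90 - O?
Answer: 27848/15649 ≈ 1.7795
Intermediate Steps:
(u(-201, 218) - 27959)/((17*29)*(-21) - 5296) = ((-90 - 1*(-201)) - 27959)/((17*29)*(-21) - 5296) = ((-90 + 201) - 27959)/(493*(-21) - 5296) = (111 - 27959)/(-10353 - 5296) = -27848/(-15649) = -27848*(-1/15649) = 27848/15649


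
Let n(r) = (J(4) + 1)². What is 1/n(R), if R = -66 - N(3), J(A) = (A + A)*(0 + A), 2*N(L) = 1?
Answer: 1/1089 ≈ 0.00091827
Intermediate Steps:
N(L) = ½ (N(L) = (½)*1 = ½)
J(A) = 2*A² (J(A) = (2*A)*A = 2*A²)
R = -133/2 (R = -66 - 1*½ = -66 - ½ = -133/2 ≈ -66.500)
n(r) = 1089 (n(r) = (2*4² + 1)² = (2*16 + 1)² = (32 + 1)² = 33² = 1089)
1/n(R) = 1/1089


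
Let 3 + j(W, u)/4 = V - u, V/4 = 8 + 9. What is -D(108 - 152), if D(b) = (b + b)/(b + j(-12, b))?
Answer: 11/49 ≈ 0.22449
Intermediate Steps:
V = 68 (V = 4*(8 + 9) = 4*17 = 68)
j(W, u) = 260 - 4*u (j(W, u) = -12 + 4*(68 - u) = -12 + (272 - 4*u) = 260 - 4*u)
D(b) = 2*b/(260 - 3*b) (D(b) = (b + b)/(b + (260 - 4*b)) = (2*b)/(260 - 3*b) = 2*b/(260 - 3*b))
-D(108 - 152) = -(-2)*(108 - 152)/(-260 + 3*(108 - 152)) = -(-2)*(-44)/(-260 + 3*(-44)) = -(-2)*(-44)/(-260 - 132) = -(-2)*(-44)/(-392) = -(-2)*(-44)*(-1)/392 = -1*(-11/49) = 11/49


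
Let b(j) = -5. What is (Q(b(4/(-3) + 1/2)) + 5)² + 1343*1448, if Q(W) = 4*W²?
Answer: 1955689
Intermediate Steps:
(Q(b(4/(-3) + 1/2)) + 5)² + 1343*1448 = (4*(-5)² + 5)² + 1343*1448 = (4*25 + 5)² + 1944664 = (100 + 5)² + 1944664 = 105² + 1944664 = 11025 + 1944664 = 1955689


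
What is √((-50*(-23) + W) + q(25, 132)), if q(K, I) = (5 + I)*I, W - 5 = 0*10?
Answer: 11*√159 ≈ 138.70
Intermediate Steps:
W = 5 (W = 5 + 0*10 = 5 + 0 = 5)
q(K, I) = I*(5 + I)
√((-50*(-23) + W) + q(25, 132)) = √((-50*(-23) + 5) + 132*(5 + 132)) = √((1150 + 5) + 132*137) = √(1155 + 18084) = √19239 = 11*√159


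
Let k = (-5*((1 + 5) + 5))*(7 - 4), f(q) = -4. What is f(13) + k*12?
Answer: -1984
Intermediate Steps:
k = -165 (k = -5*(6 + 5)*3 = -5*11*3 = -55*3 = -165)
f(13) + k*12 = -4 - 165*12 = -4 - 1980 = -1984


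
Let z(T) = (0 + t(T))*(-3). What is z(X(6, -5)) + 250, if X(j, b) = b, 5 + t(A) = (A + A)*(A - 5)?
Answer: -35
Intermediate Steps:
t(A) = -5 + 2*A*(-5 + A) (t(A) = -5 + (A + A)*(A - 5) = -5 + (2*A)*(-5 + A) = -5 + 2*A*(-5 + A))
z(T) = 15 - 6*T**2 + 30*T (z(T) = (0 + (-5 - 10*T + 2*T**2))*(-3) = (-5 - 10*T + 2*T**2)*(-3) = 15 - 6*T**2 + 30*T)
z(X(6, -5)) + 250 = (15 - 6*(-5)**2 + 30*(-5)) + 250 = (15 - 6*25 - 150) + 250 = (15 - 150 - 150) + 250 = -285 + 250 = -35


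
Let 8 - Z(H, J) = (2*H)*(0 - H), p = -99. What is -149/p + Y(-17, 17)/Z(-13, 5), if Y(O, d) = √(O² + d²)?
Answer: 149/99 + 17*√2/346 ≈ 1.5745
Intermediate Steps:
Z(H, J) = 8 + 2*H² (Z(H, J) = 8 - 2*H*(0 - H) = 8 - 2*H*(-H) = 8 - (-2)*H² = 8 + 2*H²)
-149/p + Y(-17, 17)/Z(-13, 5) = -149/(-99) + √((-17)² + 17²)/(8 + 2*(-13)²) = -149*(-1/99) + √(289 + 289)/(8 + 2*169) = 149/99 + √578/(8 + 338) = 149/99 + (17*√2)/346 = 149/99 + (17*√2)*(1/346) = 149/99 + 17*√2/346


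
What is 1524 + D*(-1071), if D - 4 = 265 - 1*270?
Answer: 2595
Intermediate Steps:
D = -1 (D = 4 + (265 - 1*270) = 4 + (265 - 270) = 4 - 5 = -1)
1524 + D*(-1071) = 1524 - 1*(-1071) = 1524 + 1071 = 2595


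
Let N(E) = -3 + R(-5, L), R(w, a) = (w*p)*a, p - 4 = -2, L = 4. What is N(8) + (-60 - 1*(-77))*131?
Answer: 2184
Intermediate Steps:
p = 2 (p = 4 - 2 = 2)
R(w, a) = 2*a*w (R(w, a) = (w*2)*a = (2*w)*a = 2*a*w)
N(E) = -43 (N(E) = -3 + 2*4*(-5) = -3 - 40 = -43)
N(8) + (-60 - 1*(-77))*131 = -43 + (-60 - 1*(-77))*131 = -43 + (-60 + 77)*131 = -43 + 17*131 = -43 + 2227 = 2184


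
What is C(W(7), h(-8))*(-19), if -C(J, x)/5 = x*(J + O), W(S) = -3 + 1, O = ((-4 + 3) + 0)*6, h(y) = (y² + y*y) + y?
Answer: -91200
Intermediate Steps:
h(y) = y + 2*y² (h(y) = (y² + y²) + y = 2*y² + y = y + 2*y²)
O = -6 (O = (-1 + 0)*6 = -1*6 = -6)
W(S) = -2
C(J, x) = -5*x*(-6 + J) (C(J, x) = -5*x*(J - 6) = -5*x*(-6 + J))
C(W(7), h(-8))*(-19) = (5*(-8*(1 + 2*(-8)))*(6 - 1*(-2)))*(-19) = (5*(-8*(1 - 16))*(6 + 2))*(-19) = (5*(-8*(-15))*8)*(-19) = (5*120*8)*(-19) = 4800*(-19) = -91200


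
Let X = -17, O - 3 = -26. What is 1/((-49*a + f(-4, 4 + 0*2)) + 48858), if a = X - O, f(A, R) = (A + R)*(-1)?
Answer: 1/48564 ≈ 2.0591e-5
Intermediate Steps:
O = -23 (O = 3 - 26 = -23)
f(A, R) = -A - R
a = 6 (a = -17 - 1*(-23) = -17 + 23 = 6)
1/((-49*a + f(-4, 4 + 0*2)) + 48858) = 1/((-49*6 + (-1*(-4) - (4 + 0*2))) + 48858) = 1/((-294 + (4 - (4 + 0))) + 48858) = 1/((-294 + (4 - 1*4)) + 48858) = 1/((-294 + (4 - 4)) + 48858) = 1/((-294 + 0) + 48858) = 1/(-294 + 48858) = 1/48564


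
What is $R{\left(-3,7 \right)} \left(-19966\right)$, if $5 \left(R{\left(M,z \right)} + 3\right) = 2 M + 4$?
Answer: $\frac{339422}{5} \approx 67884.0$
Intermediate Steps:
$R{\left(M,z \right)} = - \frac{11}{5} + \frac{2 M}{5}$ ($R{\left(M,z \right)} = -3 + \frac{2 M + 4}{5} = -3 + \frac{4 + 2 M}{5} = -3 + \left(\frac{4}{5} + \frac{2 M}{5}\right) = - \frac{11}{5} + \frac{2 M}{5}$)
$R{\left(-3,7 \right)} \left(-19966\right) = \left(- \frac{11}{5} + \frac{2}{5} \left(-3\right)\right) \left(-19966\right) = \left(- \frac{11}{5} - \frac{6}{5}\right) \left(-19966\right) = \left(- \frac{17}{5}\right) \left(-19966\right) = \frac{339422}{5}$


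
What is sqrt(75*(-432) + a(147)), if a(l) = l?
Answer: I*sqrt(32253) ≈ 179.59*I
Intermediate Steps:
sqrt(75*(-432) + a(147)) = sqrt(75*(-432) + 147) = sqrt(-32400 + 147) = sqrt(-32253) = I*sqrt(32253)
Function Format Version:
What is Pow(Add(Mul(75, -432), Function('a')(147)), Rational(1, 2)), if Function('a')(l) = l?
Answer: Mul(I, Pow(32253, Rational(1, 2))) ≈ Mul(179.59, I)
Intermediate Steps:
Pow(Add(Mul(75, -432), Function('a')(147)), Rational(1, 2)) = Pow(Add(Mul(75, -432), 147), Rational(1, 2)) = Pow(Add(-32400, 147), Rational(1, 2)) = Pow(-32253, Rational(1, 2)) = Mul(I, Pow(32253, Rational(1, 2)))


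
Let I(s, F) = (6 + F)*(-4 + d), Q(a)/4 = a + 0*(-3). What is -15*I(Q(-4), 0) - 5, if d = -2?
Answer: 535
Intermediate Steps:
Q(a) = 4*a (Q(a) = 4*(a + 0*(-3)) = 4*(a + 0) = 4*a)
I(s, F) = -36 - 6*F (I(s, F) = (6 + F)*(-4 - 2) = (6 + F)*(-6) = -36 - 6*F)
-15*I(Q(-4), 0) - 5 = -15*(-36 - 6*0) - 5 = -15*(-36 + 0) - 5 = -15*(-36) - 5 = 540 - 5 = 535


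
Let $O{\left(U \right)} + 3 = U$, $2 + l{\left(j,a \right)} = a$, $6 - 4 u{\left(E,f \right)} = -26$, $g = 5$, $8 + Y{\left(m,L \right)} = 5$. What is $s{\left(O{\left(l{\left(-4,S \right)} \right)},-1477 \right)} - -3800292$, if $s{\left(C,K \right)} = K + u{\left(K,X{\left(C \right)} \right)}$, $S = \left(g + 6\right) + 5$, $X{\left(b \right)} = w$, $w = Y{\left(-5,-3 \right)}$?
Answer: $3798823$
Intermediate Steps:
$Y{\left(m,L \right)} = -3$ ($Y{\left(m,L \right)} = -8 + 5 = -3$)
$w = -3$
$X{\left(b \right)} = -3$
$u{\left(E,f \right)} = 8$ ($u{\left(E,f \right)} = \frac{3}{2} - - \frac{13}{2} = \frac{3}{2} + \frac{13}{2} = 8$)
$S = 16$ ($S = \left(5 + 6\right) + 5 = 11 + 5 = 16$)
$l{\left(j,a \right)} = -2 + a$
$O{\left(U \right)} = -3 + U$
$s{\left(C,K \right)} = 8 + K$ ($s{\left(C,K \right)} = K + 8 = 8 + K$)
$s{\left(O{\left(l{\left(-4,S \right)} \right)},-1477 \right)} - -3800292 = \left(8 - 1477\right) - -3800292 = -1469 + 3800292 = 3798823$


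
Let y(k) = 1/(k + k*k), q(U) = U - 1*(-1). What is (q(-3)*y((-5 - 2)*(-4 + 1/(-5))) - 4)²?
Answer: 1999252369/124813584 ≈ 16.018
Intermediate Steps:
q(U) = 1 + U (q(U) = U + 1 = 1 + U)
y(k) = 1/(k + k²)
(q(-3)*y((-5 - 2)*(-4 + 1/(-5))) - 4)² = ((1 - 3)*(1/((((-5 - 2)*(-4 + 1/(-5))))*(1 + (-5 - 2)*(-4 + 1/(-5))))) - 4)² = (-2/(((-7*(-4 - ⅕)))*(1 - 7*(-4 - ⅕))) - 4)² = (-2/(((-7*(-21/5)))*(1 - 7*(-21/5))) - 4)² = (-2/(147/5*(1 + 147/5)) - 4)² = (-10/(147*152/5) - 4)² = (-10*5/(147*152) - 4)² = (-2*25/22344 - 4)² = (-25/11172 - 4)² = (-44713/11172)² = 1999252369/124813584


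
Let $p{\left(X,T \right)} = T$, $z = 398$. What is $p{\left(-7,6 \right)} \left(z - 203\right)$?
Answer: $1170$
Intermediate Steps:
$p{\left(-7,6 \right)} \left(z - 203\right) = 6 \left(398 - 203\right) = 6 \cdot 195 = 1170$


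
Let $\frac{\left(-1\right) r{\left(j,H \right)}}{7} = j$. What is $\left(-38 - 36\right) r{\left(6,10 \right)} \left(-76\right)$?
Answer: $-236208$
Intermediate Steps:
$r{\left(j,H \right)} = - 7 j$
$\left(-38 - 36\right) r{\left(6,10 \right)} \left(-76\right) = \left(-38 - 36\right) \left(\left(-7\right) 6\right) \left(-76\right) = \left(-38 - 36\right) \left(-42\right) \left(-76\right) = \left(-74\right) \left(-42\right) \left(-76\right) = 3108 \left(-76\right) = -236208$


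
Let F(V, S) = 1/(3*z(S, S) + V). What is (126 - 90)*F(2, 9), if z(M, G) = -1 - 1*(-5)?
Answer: 18/7 ≈ 2.5714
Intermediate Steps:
z(M, G) = 4 (z(M, G) = -1 + 5 = 4)
F(V, S) = 1/(12 + V) (F(V, S) = 1/(3*4 + V) = 1/(12 + V))
(126 - 90)*F(2, 9) = (126 - 90)/(12 + 2) = 36/14 = 36*(1/14) = 18/7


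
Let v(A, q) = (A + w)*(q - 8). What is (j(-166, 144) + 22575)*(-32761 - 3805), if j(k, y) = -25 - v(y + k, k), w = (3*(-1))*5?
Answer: -589151392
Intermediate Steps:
w = -15 (w = -3*5 = -15)
v(A, q) = (-15 + A)*(-8 + q) (v(A, q) = (A - 15)*(q - 8) = (-15 + A)*(-8 + q))
j(k, y) = -145 + 8*y + 23*k - k*(k + y) (j(k, y) = -25 - (120 - 15*k - 8*(y + k) + (y + k)*k) = -25 - (120 - 15*k - 8*(k + y) + (k + y)*k) = -25 - (120 - 15*k + (-8*k - 8*y) + k*(k + y)) = -25 - (120 - 23*k - 8*y + k*(k + y)) = -25 + (-120 + 8*y + 23*k - k*(k + y)) = -145 + 8*y + 23*k - k*(k + y))
(j(-166, 144) + 22575)*(-32761 - 3805) = ((-145 + 8*144 + 23*(-166) - 1*(-166)*(-166 + 144)) + 22575)*(-32761 - 3805) = ((-145 + 1152 - 3818 - 1*(-166)*(-22)) + 22575)*(-36566) = ((-145 + 1152 - 3818 - 3652) + 22575)*(-36566) = (-6463 + 22575)*(-36566) = 16112*(-36566) = -589151392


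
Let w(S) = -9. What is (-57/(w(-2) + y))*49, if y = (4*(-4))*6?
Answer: 133/5 ≈ 26.600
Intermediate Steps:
y = -96 (y = -16*6 = -96)
(-57/(w(-2) + y))*49 = (-57/(-9 - 96))*49 = (-57/(-105))*49 = -1/105*(-57)*49 = (19/35)*49 = 133/5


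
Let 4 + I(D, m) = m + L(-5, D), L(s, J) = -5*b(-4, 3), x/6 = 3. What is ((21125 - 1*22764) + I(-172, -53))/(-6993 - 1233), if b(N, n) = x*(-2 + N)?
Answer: 578/4113 ≈ 0.14053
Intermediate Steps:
x = 18 (x = 6*3 = 18)
b(N, n) = -36 + 18*N (b(N, n) = 18*(-2 + N) = -36 + 18*N)
L(s, J) = 540 (L(s, J) = -5*(-36 + 18*(-4)) = -5*(-36 - 72) = -5*(-108) = 540)
I(D, m) = 536 + m (I(D, m) = -4 + (m + 540) = -4 + (540 + m) = 536 + m)
((21125 - 1*22764) + I(-172, -53))/(-6993 - 1233) = ((21125 - 1*22764) + (536 - 53))/(-6993 - 1233) = ((21125 - 22764) + 483)/(-8226) = (-1639 + 483)*(-1/8226) = -1156*(-1/8226) = 578/4113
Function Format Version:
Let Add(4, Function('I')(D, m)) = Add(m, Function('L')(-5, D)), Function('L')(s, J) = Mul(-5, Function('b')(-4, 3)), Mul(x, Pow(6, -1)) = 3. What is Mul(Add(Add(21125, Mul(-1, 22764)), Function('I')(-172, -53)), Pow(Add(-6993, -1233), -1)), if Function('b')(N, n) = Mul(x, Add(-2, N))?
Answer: Rational(578, 4113) ≈ 0.14053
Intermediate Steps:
x = 18 (x = Mul(6, 3) = 18)
Function('b')(N, n) = Add(-36, Mul(18, N)) (Function('b')(N, n) = Mul(18, Add(-2, N)) = Add(-36, Mul(18, N)))
Function('L')(s, J) = 540 (Function('L')(s, J) = Mul(-5, Add(-36, Mul(18, -4))) = Mul(-5, Add(-36, -72)) = Mul(-5, -108) = 540)
Function('I')(D, m) = Add(536, m) (Function('I')(D, m) = Add(-4, Add(m, 540)) = Add(-4, Add(540, m)) = Add(536, m))
Mul(Add(Add(21125, Mul(-1, 22764)), Function('I')(-172, -53)), Pow(Add(-6993, -1233), -1)) = Mul(Add(Add(21125, Mul(-1, 22764)), Add(536, -53)), Pow(Add(-6993, -1233), -1)) = Mul(Add(Add(21125, -22764), 483), Pow(-8226, -1)) = Mul(Add(-1639, 483), Rational(-1, 8226)) = Mul(-1156, Rational(-1, 8226)) = Rational(578, 4113)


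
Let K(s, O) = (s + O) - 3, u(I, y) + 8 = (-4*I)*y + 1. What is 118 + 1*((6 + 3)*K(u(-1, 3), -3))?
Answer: 109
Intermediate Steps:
u(I, y) = -7 - 4*I*y (u(I, y) = -8 + ((-4*I)*y + 1) = -8 + (-4*I*y + 1) = -8 + (1 - 4*I*y) = -7 - 4*I*y)
K(s, O) = -3 + O + s (K(s, O) = (O + s) - 3 = -3 + O + s)
118 + 1*((6 + 3)*K(u(-1, 3), -3)) = 118 + 1*((6 + 3)*(-3 - 3 + (-7 - 4*(-1)*3))) = 118 + 1*(9*(-3 - 3 + (-7 + 12))) = 118 + 1*(9*(-3 - 3 + 5)) = 118 + 1*(9*(-1)) = 118 + 1*(-9) = 118 - 9 = 109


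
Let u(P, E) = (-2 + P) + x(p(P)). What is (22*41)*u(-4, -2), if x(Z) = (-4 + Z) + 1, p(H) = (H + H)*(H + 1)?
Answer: 13530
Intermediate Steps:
p(H) = 2*H*(1 + H) (p(H) = (2*H)*(1 + H) = 2*H*(1 + H))
x(Z) = -3 + Z
u(P, E) = -5 + P + 2*P*(1 + P) (u(P, E) = (-2 + P) + (-3 + 2*P*(1 + P)) = -5 + P + 2*P*(1 + P))
(22*41)*u(-4, -2) = (22*41)*(-5 - 4 + 2*(-4)*(1 - 4)) = 902*(-5 - 4 + 2*(-4)*(-3)) = 902*(-5 - 4 + 24) = 902*15 = 13530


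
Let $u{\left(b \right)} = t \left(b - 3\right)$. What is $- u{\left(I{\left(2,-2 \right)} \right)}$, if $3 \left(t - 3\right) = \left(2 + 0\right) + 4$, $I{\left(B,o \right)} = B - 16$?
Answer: $85$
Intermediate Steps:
$I{\left(B,o \right)} = -16 + B$ ($I{\left(B,o \right)} = B - 16 = -16 + B$)
$t = 5$ ($t = 3 + \frac{\left(2 + 0\right) + 4}{3} = 3 + \frac{2 + 4}{3} = 3 + \frac{1}{3} \cdot 6 = 3 + 2 = 5$)
$u{\left(b \right)} = -15 + 5 b$ ($u{\left(b \right)} = 5 \left(b - 3\right) = 5 \left(-3 + b\right) = -15 + 5 b$)
$- u{\left(I{\left(2,-2 \right)} \right)} = - (-15 + 5 \left(-16 + 2\right)) = - (-15 + 5 \left(-14\right)) = - (-15 - 70) = \left(-1\right) \left(-85\right) = 85$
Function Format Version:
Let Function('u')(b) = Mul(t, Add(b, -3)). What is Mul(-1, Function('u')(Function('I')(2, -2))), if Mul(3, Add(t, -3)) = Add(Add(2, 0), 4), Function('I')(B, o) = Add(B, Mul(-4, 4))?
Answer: 85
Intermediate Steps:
Function('I')(B, o) = Add(-16, B) (Function('I')(B, o) = Add(B, -16) = Add(-16, B))
t = 5 (t = Add(3, Mul(Rational(1, 3), Add(Add(2, 0), 4))) = Add(3, Mul(Rational(1, 3), Add(2, 4))) = Add(3, Mul(Rational(1, 3), 6)) = Add(3, 2) = 5)
Function('u')(b) = Add(-15, Mul(5, b)) (Function('u')(b) = Mul(5, Add(b, -3)) = Mul(5, Add(-3, b)) = Add(-15, Mul(5, b)))
Mul(-1, Function('u')(Function('I')(2, -2))) = Mul(-1, Add(-15, Mul(5, Add(-16, 2)))) = Mul(-1, Add(-15, Mul(5, -14))) = Mul(-1, Add(-15, -70)) = Mul(-1, -85) = 85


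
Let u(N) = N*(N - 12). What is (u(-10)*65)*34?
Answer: 486200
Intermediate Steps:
u(N) = N*(-12 + N)
(u(-10)*65)*34 = (-10*(-12 - 10)*65)*34 = (-10*(-22)*65)*34 = (220*65)*34 = 14300*34 = 486200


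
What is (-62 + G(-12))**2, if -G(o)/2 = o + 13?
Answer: 4096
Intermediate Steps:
G(o) = -26 - 2*o (G(o) = -2*(o + 13) = -2*(13 + o) = -26 - 2*o)
(-62 + G(-12))**2 = (-62 + (-26 - 2*(-12)))**2 = (-62 + (-26 + 24))**2 = (-62 - 2)**2 = (-64)**2 = 4096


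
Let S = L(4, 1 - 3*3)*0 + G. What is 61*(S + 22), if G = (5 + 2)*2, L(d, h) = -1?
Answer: 2196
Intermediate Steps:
G = 14 (G = 7*2 = 14)
S = 14 (S = -1*0 + 14 = 0 + 14 = 14)
61*(S + 22) = 61*(14 + 22) = 61*36 = 2196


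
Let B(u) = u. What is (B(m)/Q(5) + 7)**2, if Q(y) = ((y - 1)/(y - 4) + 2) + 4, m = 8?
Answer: 1521/25 ≈ 60.840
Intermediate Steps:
Q(y) = 6 + (-1 + y)/(-4 + y) (Q(y) = ((-1 + y)/(-4 + y) + 2) + 4 = (2 + (-1 + y)/(-4 + y)) + 4 = 6 + (-1 + y)/(-4 + y))
(B(m)/Q(5) + 7)**2 = (8/(((-25 + 7*5)/(-4 + 5))) + 7)**2 = (8/(((-25 + 35)/1)) + 7)**2 = (8/((1*10)) + 7)**2 = (8/10 + 7)**2 = (8*(1/10) + 7)**2 = (4/5 + 7)**2 = (39/5)**2 = 1521/25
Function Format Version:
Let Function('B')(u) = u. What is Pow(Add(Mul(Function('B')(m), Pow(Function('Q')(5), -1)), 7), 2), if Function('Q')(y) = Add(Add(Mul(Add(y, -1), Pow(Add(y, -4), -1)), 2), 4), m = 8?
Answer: Rational(1521, 25) ≈ 60.840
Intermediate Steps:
Function('Q')(y) = Add(6, Mul(Pow(Add(-4, y), -1), Add(-1, y))) (Function('Q')(y) = Add(Add(Mul(Add(-1, y), Pow(Add(-4, y), -1)), 2), 4) = Add(Add(Mul(Pow(Add(-4, y), -1), Add(-1, y)), 2), 4) = Add(Add(2, Mul(Pow(Add(-4, y), -1), Add(-1, y))), 4) = Add(6, Mul(Pow(Add(-4, y), -1), Add(-1, y))))
Pow(Add(Mul(Function('B')(m), Pow(Function('Q')(5), -1)), 7), 2) = Pow(Add(Mul(8, Pow(Mul(Pow(Add(-4, 5), -1), Add(-25, Mul(7, 5))), -1)), 7), 2) = Pow(Add(Mul(8, Pow(Mul(Pow(1, -1), Add(-25, 35)), -1)), 7), 2) = Pow(Add(Mul(8, Pow(Mul(1, 10), -1)), 7), 2) = Pow(Add(Mul(8, Pow(10, -1)), 7), 2) = Pow(Add(Mul(8, Rational(1, 10)), 7), 2) = Pow(Add(Rational(4, 5), 7), 2) = Pow(Rational(39, 5), 2) = Rational(1521, 25)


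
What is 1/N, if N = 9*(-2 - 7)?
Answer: -1/81 ≈ -0.012346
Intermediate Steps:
N = -81 (N = 9*(-9) = -81)
1/N = 1/(-81) = -1/81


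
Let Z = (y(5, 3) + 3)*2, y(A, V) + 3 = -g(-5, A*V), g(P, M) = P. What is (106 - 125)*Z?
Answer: -190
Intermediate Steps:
y(A, V) = 2 (y(A, V) = -3 - 1*(-5) = -3 + 5 = 2)
Z = 10 (Z = (2 + 3)*2 = 5*2 = 10)
(106 - 125)*Z = (106 - 125)*10 = -19*10 = -190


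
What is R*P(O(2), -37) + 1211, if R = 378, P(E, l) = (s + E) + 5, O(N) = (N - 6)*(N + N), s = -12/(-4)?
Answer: -1813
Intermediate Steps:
s = 3 (s = -12*(-¼) = 3)
O(N) = 2*N*(-6 + N) (O(N) = (-6 + N)*(2*N) = 2*N*(-6 + N))
P(E, l) = 8 + E (P(E, l) = (3 + E) + 5 = 8 + E)
R*P(O(2), -37) + 1211 = 378*(8 + 2*2*(-6 + 2)) + 1211 = 378*(8 + 2*2*(-4)) + 1211 = 378*(8 - 16) + 1211 = 378*(-8) + 1211 = -3024 + 1211 = -1813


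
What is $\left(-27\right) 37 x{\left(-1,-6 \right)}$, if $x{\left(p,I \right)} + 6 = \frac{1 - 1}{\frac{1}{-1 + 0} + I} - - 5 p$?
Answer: $10989$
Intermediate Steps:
$x{\left(p,I \right)} = -6 + 5 p$ ($x{\left(p,I \right)} = -6 + \left(\frac{1 - 1}{\frac{1}{-1 + 0} + I} - - 5 p\right) = -6 + \left(\frac{0}{\frac{1}{-1} + I} + 5 p\right) = -6 + \left(\frac{0}{-1 + I} + 5 p\right) = -6 + \left(0 + 5 p\right) = -6 + 5 p$)
$\left(-27\right) 37 x{\left(-1,-6 \right)} = \left(-27\right) 37 \left(-6 + 5 \left(-1\right)\right) = - 999 \left(-6 - 5\right) = \left(-999\right) \left(-11\right) = 10989$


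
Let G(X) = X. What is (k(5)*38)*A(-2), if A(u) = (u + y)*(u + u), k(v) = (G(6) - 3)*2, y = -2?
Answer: 3648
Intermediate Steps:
k(v) = 6 (k(v) = (6 - 3)*2 = 3*2 = 6)
A(u) = 2*u*(-2 + u) (A(u) = (u - 2)*(u + u) = (-2 + u)*(2*u) = 2*u*(-2 + u))
(k(5)*38)*A(-2) = (6*38)*(2*(-2)*(-2 - 2)) = 228*(2*(-2)*(-4)) = 228*16 = 3648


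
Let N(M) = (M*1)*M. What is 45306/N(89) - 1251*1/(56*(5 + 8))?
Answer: 23073597/5766488 ≈ 4.0013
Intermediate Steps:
N(M) = M² (N(M) = M*M = M²)
45306/N(89) - 1251*1/(56*(5 + 8)) = 45306/(89²) - 1251*1/(56*(5 + 8)) = 45306/7921 - 1251/(56*13) = 45306*(1/7921) - 1251/728 = 45306/7921 - 1251*1/728 = 45306/7921 - 1251/728 = 23073597/5766488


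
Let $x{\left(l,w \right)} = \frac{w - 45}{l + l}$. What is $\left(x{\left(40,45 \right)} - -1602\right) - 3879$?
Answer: $-2277$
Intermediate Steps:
$x{\left(l,w \right)} = \frac{-45 + w}{2 l}$
$\left(x{\left(40,45 \right)} - -1602\right) - 3879 = \left(\frac{-45 + 45}{2 \cdot 40} - -1602\right) - 3879 = \left(\frac{1}{2} \cdot \frac{1}{40} \cdot 0 + 1602\right) - 3879 = \left(0 + 1602\right) - 3879 = 1602 - 3879 = -2277$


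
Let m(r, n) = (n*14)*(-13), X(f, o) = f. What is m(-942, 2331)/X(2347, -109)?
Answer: -424242/2347 ≈ -180.76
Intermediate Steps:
m(r, n) = -182*n (m(r, n) = (14*n)*(-13) = -182*n)
m(-942, 2331)/X(2347, -109) = -182*2331/2347 = -424242*1/2347 = -424242/2347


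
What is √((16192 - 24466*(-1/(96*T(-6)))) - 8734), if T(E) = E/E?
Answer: √1110651/12 ≈ 87.823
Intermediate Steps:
T(E) = 1
√((16192 - 24466*(-1/(96*T(-6)))) - 8734) = √((16192 - 24466/(1*(-96))) - 8734) = √((16192 - 24466/(-96)) - 8734) = √((16192 - 24466*(-1/96)) - 8734) = √((16192 + 12233/48) - 8734) = √(789449/48 - 8734) = √(370217/48) = √1110651/12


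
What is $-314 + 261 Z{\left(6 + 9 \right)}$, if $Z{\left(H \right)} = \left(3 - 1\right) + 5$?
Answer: $1513$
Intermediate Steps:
$Z{\left(H \right)} = 7$ ($Z{\left(H \right)} = 2 + 5 = 7$)
$-314 + 261 Z{\left(6 + 9 \right)} = -314 + 261 \cdot 7 = -314 + 1827 = 1513$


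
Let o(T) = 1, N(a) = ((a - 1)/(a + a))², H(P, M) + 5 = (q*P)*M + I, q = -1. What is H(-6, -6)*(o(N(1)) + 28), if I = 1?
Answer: -1160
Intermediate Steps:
H(P, M) = -4 - M*P (H(P, M) = -5 + ((-P)*M + 1) = -5 + (-M*P + 1) = -5 + (1 - M*P) = -4 - M*P)
N(a) = (-1 + a)²/(4*a²) (N(a) = ((-1 + a)/((2*a)))² = ((-1 + a)*(1/(2*a)))² = ((-1 + a)/(2*a))² = (-1 + a)²/(4*a²))
H(-6, -6)*(o(N(1)) + 28) = (-4 - 1*(-6)*(-6))*(1 + 28) = (-4 - 36)*29 = -40*29 = -1160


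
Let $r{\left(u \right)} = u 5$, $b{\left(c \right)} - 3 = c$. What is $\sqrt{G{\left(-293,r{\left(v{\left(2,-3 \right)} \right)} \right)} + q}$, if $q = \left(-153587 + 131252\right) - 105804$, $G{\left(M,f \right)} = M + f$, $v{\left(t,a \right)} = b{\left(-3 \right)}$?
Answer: $4 i \sqrt{8027} \approx 358.37 i$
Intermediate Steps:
$b{\left(c \right)} = 3 + c$
$v{\left(t,a \right)} = 0$ ($v{\left(t,a \right)} = 3 - 3 = 0$)
$r{\left(u \right)} = 5 u$
$q = -128139$ ($q = -22335 - 105804 = -128139$)
$\sqrt{G{\left(-293,r{\left(v{\left(2,-3 \right)} \right)} \right)} + q} = \sqrt{\left(-293 + 5 \cdot 0\right) - 128139} = \sqrt{\left(-293 + 0\right) - 128139} = \sqrt{-293 - 128139} = \sqrt{-128432} = 4 i \sqrt{8027}$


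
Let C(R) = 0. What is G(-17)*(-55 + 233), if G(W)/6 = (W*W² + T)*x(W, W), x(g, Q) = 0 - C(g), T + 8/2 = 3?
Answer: 0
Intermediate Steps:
T = -1 (T = -4 + 3 = -1)
x(g, Q) = 0 (x(g, Q) = 0 - 1*0 = 0 + 0 = 0)
G(W) = 0 (G(W) = 6*((W*W² - 1)*0) = 6*((W³ - 1)*0) = 6*((-1 + W³)*0) = 6*0 = 0)
G(-17)*(-55 + 233) = 0*(-55 + 233) = 0*178 = 0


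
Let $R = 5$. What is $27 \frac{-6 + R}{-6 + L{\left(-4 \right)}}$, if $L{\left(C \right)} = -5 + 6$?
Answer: $\frac{27}{5} \approx 5.4$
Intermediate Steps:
$L{\left(C \right)} = 1$
$27 \frac{-6 + R}{-6 + L{\left(-4 \right)}} = 27 \frac{-6 + 5}{-6 + 1} = 27 \left(- \frac{1}{-5}\right) = 27 \left(\left(-1\right) \left(- \frac{1}{5}\right)\right) = 27 \cdot \frac{1}{5} = \frac{27}{5}$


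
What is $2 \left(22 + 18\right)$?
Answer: $80$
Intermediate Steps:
$2 \left(22 + 18\right) = 2 \cdot 40 = 80$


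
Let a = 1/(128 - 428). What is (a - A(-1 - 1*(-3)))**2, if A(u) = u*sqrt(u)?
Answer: 720001/90000 + sqrt(2)/75 ≈ 8.0189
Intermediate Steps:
A(u) = u**(3/2)
a = -1/300 (a = 1/(-300) = -1/300 ≈ -0.0033333)
(a - A(-1 - 1*(-3)))**2 = (-1/300 - (-1 - 1*(-3))**(3/2))**2 = (-1/300 - (-1 + 3)**(3/2))**2 = (-1/300 - 2**(3/2))**2 = (-1/300 - 2*sqrt(2))**2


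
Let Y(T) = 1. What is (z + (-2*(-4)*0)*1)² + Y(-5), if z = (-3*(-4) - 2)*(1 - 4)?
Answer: 901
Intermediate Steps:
z = -30 (z = (12 - 2)*(-3) = 10*(-3) = -30)
(z + (-2*(-4)*0)*1)² + Y(-5) = (-30 + (-2*(-4)*0)*1)² + 1 = (-30 + (8*0)*1)² + 1 = (-30 + 0*1)² + 1 = (-30 + 0)² + 1 = (-30)² + 1 = 900 + 1 = 901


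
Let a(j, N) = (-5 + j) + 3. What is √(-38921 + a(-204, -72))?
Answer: I*√39127 ≈ 197.81*I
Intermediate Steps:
a(j, N) = -2 + j
√(-38921 + a(-204, -72)) = √(-38921 + (-2 - 204)) = √(-38921 - 206) = √(-39127) = I*√39127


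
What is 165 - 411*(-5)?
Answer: 2220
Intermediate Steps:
165 - 411*(-5) = 165 + 2055 = 2220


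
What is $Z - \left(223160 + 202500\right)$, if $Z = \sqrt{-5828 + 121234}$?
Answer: $-425660 + \sqrt{115406} \approx -4.2532 \cdot 10^{5}$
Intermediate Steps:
$Z = \sqrt{115406} \approx 339.71$
$Z - \left(223160 + 202500\right) = \sqrt{115406} - \left(223160 + 202500\right) = \sqrt{115406} - 425660 = -425660 + \sqrt{115406}$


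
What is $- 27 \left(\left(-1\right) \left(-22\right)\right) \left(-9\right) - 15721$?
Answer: $-10375$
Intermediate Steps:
$- 27 \left(\left(-1\right) \left(-22\right)\right) \left(-9\right) - 15721 = \left(-27\right) 22 \left(-9\right) - 15721 = \left(-594\right) \left(-9\right) - 15721 = 5346 - 15721 = -10375$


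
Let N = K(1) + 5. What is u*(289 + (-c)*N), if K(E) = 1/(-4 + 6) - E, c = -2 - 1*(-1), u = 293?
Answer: 171991/2 ≈ 85996.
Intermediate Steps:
c = -1 (c = -2 + 1 = -1)
K(E) = ½ - E (K(E) = 1/2 - E = ½ - E)
N = 9/2 (N = (½ - 1*1) + 5 = (½ - 1) + 5 = -½ + 5 = 9/2 ≈ 4.5000)
u*(289 + (-c)*N) = 293*(289 - 1*(-1)*(9/2)) = 293*(289 + 1*(9/2)) = 293*(289 + 9/2) = 293*(587/2) = 171991/2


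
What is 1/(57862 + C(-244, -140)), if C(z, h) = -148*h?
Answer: 1/78582 ≈ 1.2726e-5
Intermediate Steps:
1/(57862 + C(-244, -140)) = 1/(57862 - 148*(-140)) = 1/(57862 + 20720) = 1/78582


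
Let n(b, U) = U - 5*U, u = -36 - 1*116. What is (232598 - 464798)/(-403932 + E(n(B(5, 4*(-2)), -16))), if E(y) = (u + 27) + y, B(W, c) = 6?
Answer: 232200/403993 ≈ 0.57476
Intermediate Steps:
u = -152 (u = -36 - 116 = -152)
n(b, U) = -4*U
E(y) = -125 + y (E(y) = (-152 + 27) + y = -125 + y)
(232598 - 464798)/(-403932 + E(n(B(5, 4*(-2)), -16))) = (232598 - 464798)/(-403932 + (-125 - 4*(-16))) = -232200/(-403932 + (-125 + 64)) = -232200/(-403932 - 61) = -232200/(-403993) = -232200*(-1/403993) = 232200/403993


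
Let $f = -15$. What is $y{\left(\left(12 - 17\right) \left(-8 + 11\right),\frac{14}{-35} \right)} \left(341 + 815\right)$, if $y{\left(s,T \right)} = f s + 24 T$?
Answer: $\frac{1245012}{5} \approx 2.49 \cdot 10^{5}$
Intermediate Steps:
$y{\left(s,T \right)} = - 15 s + 24 T$
$y{\left(\left(12 - 17\right) \left(-8 + 11\right),\frac{14}{-35} \right)} \left(341 + 815\right) = \left(- 15 \left(12 - 17\right) \left(-8 + 11\right) + 24 \frac{14}{-35}\right) \left(341 + 815\right) = \left(- 15 \left(\left(-5\right) 3\right) + 24 \cdot 14 \left(- \frac{1}{35}\right)\right) 1156 = \left(\left(-15\right) \left(-15\right) + 24 \left(- \frac{2}{5}\right)\right) 1156 = \left(225 - \frac{48}{5}\right) 1156 = \frac{1077}{5} \cdot 1156 = \frac{1245012}{5}$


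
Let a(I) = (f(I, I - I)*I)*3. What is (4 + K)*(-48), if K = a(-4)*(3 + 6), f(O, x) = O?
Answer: -20928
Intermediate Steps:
a(I) = 3*I**2 (a(I) = (I*I)*3 = I**2*3 = 3*I**2)
K = 432 (K = (3*(-4)**2)*(3 + 6) = (3*16)*9 = 48*9 = 432)
(4 + K)*(-48) = (4 + 432)*(-48) = 436*(-48) = -20928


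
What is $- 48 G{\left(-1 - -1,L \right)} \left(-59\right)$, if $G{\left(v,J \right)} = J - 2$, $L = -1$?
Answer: $-8496$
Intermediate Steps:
$G{\left(v,J \right)} = -2 + J$
$- 48 G{\left(-1 - -1,L \right)} \left(-59\right) = - 48 \left(-2 - 1\right) \left(-59\right) = \left(-48\right) \left(-3\right) \left(-59\right) = 144 \left(-59\right) = -8496$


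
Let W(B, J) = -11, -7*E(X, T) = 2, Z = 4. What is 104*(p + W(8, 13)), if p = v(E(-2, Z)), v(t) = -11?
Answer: -2288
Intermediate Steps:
E(X, T) = -2/7 (E(X, T) = -⅐*2 = -2/7)
p = -11
104*(p + W(8, 13)) = 104*(-11 - 11) = 104*(-22) = -2288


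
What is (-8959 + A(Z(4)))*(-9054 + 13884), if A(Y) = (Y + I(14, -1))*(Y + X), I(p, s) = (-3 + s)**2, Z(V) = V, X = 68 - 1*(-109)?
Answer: -25787370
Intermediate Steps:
X = 177 (X = 68 + 109 = 177)
A(Y) = (16 + Y)*(177 + Y) (A(Y) = (Y + (-3 - 1)**2)*(Y + 177) = (Y + (-4)**2)*(177 + Y) = (Y + 16)*(177 + Y) = (16 + Y)*(177 + Y))
(-8959 + A(Z(4)))*(-9054 + 13884) = (-8959 + (2832 + 4**2 + 193*4))*(-9054 + 13884) = (-8959 + (2832 + 16 + 772))*4830 = (-8959 + 3620)*4830 = -5339*4830 = -25787370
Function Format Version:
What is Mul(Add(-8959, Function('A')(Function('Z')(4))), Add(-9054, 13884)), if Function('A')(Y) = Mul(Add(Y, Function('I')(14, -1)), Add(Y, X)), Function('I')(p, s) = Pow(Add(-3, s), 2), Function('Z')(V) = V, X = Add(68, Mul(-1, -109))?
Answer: -25787370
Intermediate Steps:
X = 177 (X = Add(68, 109) = 177)
Function('A')(Y) = Mul(Add(16, Y), Add(177, Y)) (Function('A')(Y) = Mul(Add(Y, Pow(Add(-3, -1), 2)), Add(Y, 177)) = Mul(Add(Y, Pow(-4, 2)), Add(177, Y)) = Mul(Add(Y, 16), Add(177, Y)) = Mul(Add(16, Y), Add(177, Y)))
Mul(Add(-8959, Function('A')(Function('Z')(4))), Add(-9054, 13884)) = Mul(Add(-8959, Add(2832, Pow(4, 2), Mul(193, 4))), Add(-9054, 13884)) = Mul(Add(-8959, Add(2832, 16, 772)), 4830) = Mul(Add(-8959, 3620), 4830) = Mul(-5339, 4830) = -25787370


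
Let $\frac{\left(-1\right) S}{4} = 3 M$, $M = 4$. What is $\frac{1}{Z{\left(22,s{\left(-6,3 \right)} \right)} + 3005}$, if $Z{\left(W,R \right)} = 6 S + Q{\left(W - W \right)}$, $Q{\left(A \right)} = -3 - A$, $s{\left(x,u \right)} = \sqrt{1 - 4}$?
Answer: $\frac{1}{2714} \approx 0.00036846$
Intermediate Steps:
$s{\left(x,u \right)} = i \sqrt{3}$ ($s{\left(x,u \right)} = \sqrt{-3} = i \sqrt{3}$)
$S = -48$ ($S = - 4 \cdot 3 \cdot 4 = \left(-4\right) 12 = -48$)
$Z{\left(W,R \right)} = -291$ ($Z{\left(W,R \right)} = 6 \left(-48\right) - 3 = -288 - 3 = -291$)
$\frac{1}{Z{\left(22,s{\left(-6,3 \right)} \right)} + 3005} = \frac{1}{-291 + 3005} = \frac{1}{2714}$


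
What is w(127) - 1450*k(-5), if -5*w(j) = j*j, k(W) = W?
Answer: 20121/5 ≈ 4024.2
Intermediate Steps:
w(j) = -j**2/5 (w(j) = -j*j/5 = -j**2/5)
w(127) - 1450*k(-5) = -1/5*127**2 - 1450*(-5) = -1/5*16129 - 1*(-7250) = -16129/5 + 7250 = 20121/5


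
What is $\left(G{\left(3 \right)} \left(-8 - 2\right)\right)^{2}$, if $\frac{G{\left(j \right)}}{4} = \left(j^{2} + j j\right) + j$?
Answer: $705600$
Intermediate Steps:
$G{\left(j \right)} = 4 j + 8 j^{2}$ ($G{\left(j \right)} = 4 \left(\left(j^{2} + j j\right) + j\right) = 4 \left(\left(j^{2} + j^{2}\right) + j\right) = 4 \left(2 j^{2} + j\right) = 4 \left(j + 2 j^{2}\right) = 4 j + 8 j^{2}$)
$\left(G{\left(3 \right)} \left(-8 - 2\right)\right)^{2} = \left(4 \cdot 3 \left(1 + 2 \cdot 3\right) \left(-8 - 2\right)\right)^{2} = \left(4 \cdot 3 \left(1 + 6\right) \left(-10\right)\right)^{2} = \left(4 \cdot 3 \cdot 7 \left(-10\right)\right)^{2} = \left(84 \left(-10\right)\right)^{2} = \left(-840\right)^{2} = 705600$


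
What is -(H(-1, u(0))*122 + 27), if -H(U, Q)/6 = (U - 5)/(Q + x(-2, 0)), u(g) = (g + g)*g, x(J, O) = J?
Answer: 2169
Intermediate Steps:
u(g) = 2*g² (u(g) = (2*g)*g = 2*g²)
H(U, Q) = -6*(-5 + U)/(-2 + Q) (H(U, Q) = -6*(U - 5)/(Q - 2) = -6*(-5 + U)/(-2 + Q))
-(H(-1, u(0))*122 + 27) = -((6*(5 - 1*(-1))/(-2 + 2*0²))*122 + 27) = -((6*(5 + 1)/(-2 + 2*0))*122 + 27) = -((6*6/(-2 + 0))*122 + 27) = -((6*6/(-2))*122 + 27) = -((6*(-½)*6)*122 + 27) = -(-18*122 + 27) = -(-2196 + 27) = -1*(-2169) = 2169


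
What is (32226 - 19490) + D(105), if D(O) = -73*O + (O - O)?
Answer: 5071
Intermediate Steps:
D(O) = -73*O (D(O) = -73*O + 0 = -73*O)
(32226 - 19490) + D(105) = (32226 - 19490) - 73*105 = 12736 - 7665 = 5071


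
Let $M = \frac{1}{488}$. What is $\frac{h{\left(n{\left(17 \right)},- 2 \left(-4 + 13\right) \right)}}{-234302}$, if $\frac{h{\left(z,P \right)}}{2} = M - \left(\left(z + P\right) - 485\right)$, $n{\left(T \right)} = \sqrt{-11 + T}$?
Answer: $- \frac{245465}{57169688} + \frac{\sqrt{6}}{117151} \approx -0.0042727$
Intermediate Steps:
$M = \frac{1}{488} \approx 0.0020492$
$h{\left(z,P \right)} = \frac{236681}{244} - 2 P - 2 z$ ($h{\left(z,P \right)} = 2 \left(\frac{1}{488} - \left(\left(z + P\right) - 485\right)\right) = 2 \left(\frac{1}{488} - \left(\left(P + z\right) - 485\right)\right) = 2 \left(\frac{1}{488} - \left(-485 + P + z\right)\right) = 2 \left(\frac{236681}{488} - P - z\right) = \frac{236681}{244} - 2 P - 2 z$)
$\frac{h{\left(n{\left(17 \right)},- 2 \left(-4 + 13\right) \right)}}{-234302} = \frac{\frac{236681}{244} - 2 \left(- 2 \left(-4 + 13\right)\right) - 2 \sqrt{-11 + 17}}{-234302} = \left(\frac{236681}{244} - 2 \left(\left(-2\right) 9\right) - 2 \sqrt{6}\right) \left(- \frac{1}{234302}\right) = \left(\frac{236681}{244} - -36 - 2 \sqrt{6}\right) \left(- \frac{1}{234302}\right) = \left(\frac{236681}{244} + 36 - 2 \sqrt{6}\right) \left(- \frac{1}{234302}\right) = \left(\frac{245465}{244} - 2 \sqrt{6}\right) \left(- \frac{1}{234302}\right) = - \frac{245465}{57169688} + \frac{\sqrt{6}}{117151}$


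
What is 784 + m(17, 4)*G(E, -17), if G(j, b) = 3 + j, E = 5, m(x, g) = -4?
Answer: 752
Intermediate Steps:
784 + m(17, 4)*G(E, -17) = 784 - 4*(3 + 5) = 784 - 4*8 = 784 - 32 = 752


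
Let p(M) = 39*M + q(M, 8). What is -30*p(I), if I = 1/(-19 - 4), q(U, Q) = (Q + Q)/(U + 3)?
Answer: -43590/391 ≈ -111.48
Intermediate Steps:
q(U, Q) = 2*Q/(3 + U) (q(U, Q) = (2*Q)/(3 + U) = 2*Q/(3 + U))
I = -1/23 (I = 1/(-23) = -1/23 ≈ -0.043478)
p(M) = 16/(3 + M) + 39*M (p(M) = 39*M + 2*8/(3 + M) = 39*M + 16/(3 + M) = 16/(3 + M) + 39*M)
-30*p(I) = -30*(16 + 39*(-1/23)*(3 - 1/23))/(3 - 1/23) = -30*(16 + 39*(-1/23)*(68/23))/68/23 = -345*(16 - 2652/529)/34 = -345*5812/(34*529) = -30*1453/391 = -43590/391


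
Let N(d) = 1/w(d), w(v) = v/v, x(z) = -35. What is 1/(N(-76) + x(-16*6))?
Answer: -1/34 ≈ -0.029412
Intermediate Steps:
w(v) = 1
N(d) = 1 (N(d) = 1/1 = 1)
1/(N(-76) + x(-16*6)) = 1/(1 - 35) = 1/(-34) = -1/34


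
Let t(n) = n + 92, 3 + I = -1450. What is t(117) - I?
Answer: 1662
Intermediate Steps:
I = -1453 (I = -3 - 1450 = -1453)
t(n) = 92 + n
t(117) - I = (92 + 117) - 1*(-1453) = 209 + 1453 = 1662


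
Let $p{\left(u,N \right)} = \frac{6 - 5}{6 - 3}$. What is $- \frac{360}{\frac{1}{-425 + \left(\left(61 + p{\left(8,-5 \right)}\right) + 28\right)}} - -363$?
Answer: $121203$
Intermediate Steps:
$p{\left(u,N \right)} = \frac{1}{3}$ ($p{\left(u,N \right)} = 1 \cdot \frac{1}{3} = \frac{1}{3}$)
$- \frac{360}{\frac{1}{-425 + \left(\left(61 + p{\left(8,-5 \right)}\right) + 28\right)}} - -363 = - \frac{360}{\frac{1}{-425 + \left(\left(61 + \frac{1}{3}\right) + 28\right)}} - -363 = - \frac{360}{\frac{1}{-425 + \left(\frac{184}{3} + 28\right)}} + 363 = - \frac{360}{\frac{1}{-425 + \frac{268}{3}}} + 363 = - \frac{360}{\frac{1}{- \frac{1007}{3}}} + 363 = - \frac{360}{- \frac{3}{1007}} + 363 = \left(-360\right) \left(- \frac{1007}{3}\right) + 363 = 120840 + 363 = 121203$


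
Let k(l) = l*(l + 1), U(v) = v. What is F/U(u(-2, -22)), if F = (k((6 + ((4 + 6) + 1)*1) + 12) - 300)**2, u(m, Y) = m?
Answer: -162450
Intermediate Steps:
k(l) = l*(1 + l)
F = 324900 (F = (((6 + ((4 + 6) + 1)*1) + 12)*(1 + ((6 + ((4 + 6) + 1)*1) + 12)) - 300)**2 = (((6 + (10 + 1)*1) + 12)*(1 + ((6 + (10 + 1)*1) + 12)) - 300)**2 = (((6 + 11*1) + 12)*(1 + ((6 + 11*1) + 12)) - 300)**2 = (((6 + 11) + 12)*(1 + ((6 + 11) + 12)) - 300)**2 = ((17 + 12)*(1 + (17 + 12)) - 300)**2 = (29*(1 + 29) - 300)**2 = (29*30 - 300)**2 = (870 - 300)**2 = 570**2 = 324900)
F/U(u(-2, -22)) = 324900/(-2) = 324900*(-1/2) = -162450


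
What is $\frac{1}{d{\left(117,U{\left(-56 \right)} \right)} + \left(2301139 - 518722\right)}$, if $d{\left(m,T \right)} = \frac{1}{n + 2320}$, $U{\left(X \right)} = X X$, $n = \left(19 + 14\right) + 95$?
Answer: $\frac{2448}{4363356817} \approx 5.6104 \cdot 10^{-7}$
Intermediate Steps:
$n = 128$ ($n = 33 + 95 = 128$)
$U{\left(X \right)} = X^{2}$
$d{\left(m,T \right)} = \frac{1}{2448}$ ($d{\left(m,T \right)} = \frac{1}{128 + 2320} = \frac{1}{2448}$)
$\frac{1}{d{\left(117,U{\left(-56 \right)} \right)} + \left(2301139 - 518722\right)} = \frac{1}{\frac{1}{2448} + \left(2301139 - 518722\right)} = \frac{1}{\frac{1}{2448} + 1782417} = \frac{1}{\frac{4363356817}{2448}} = \frac{2448}{4363356817}$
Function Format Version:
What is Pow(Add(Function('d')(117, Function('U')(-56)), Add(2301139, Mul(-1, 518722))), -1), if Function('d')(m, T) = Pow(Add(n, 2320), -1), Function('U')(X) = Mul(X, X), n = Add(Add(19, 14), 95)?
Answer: Rational(2448, 4363356817) ≈ 5.6104e-7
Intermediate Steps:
n = 128 (n = Add(33, 95) = 128)
Function('U')(X) = Pow(X, 2)
Function('d')(m, T) = Rational(1, 2448) (Function('d')(m, T) = Pow(Add(128, 2320), -1) = Pow(2448, -1) = Rational(1, 2448))
Pow(Add(Function('d')(117, Function('U')(-56)), Add(2301139, Mul(-1, 518722))), -1) = Pow(Add(Rational(1, 2448), Add(2301139, Mul(-1, 518722))), -1) = Pow(Add(Rational(1, 2448), Add(2301139, -518722)), -1) = Pow(Add(Rational(1, 2448), 1782417), -1) = Pow(Rational(4363356817, 2448), -1) = Rational(2448, 4363356817)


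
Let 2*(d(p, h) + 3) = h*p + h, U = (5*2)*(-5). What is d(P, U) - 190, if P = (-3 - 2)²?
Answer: -843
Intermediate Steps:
U = -50 (U = 10*(-5) = -50)
P = 25 (P = (-5)² = 25)
d(p, h) = -3 + h/2 + h*p/2 (d(p, h) = -3 + (h*p + h)/2 = -3 + (h + h*p)/2 = -3 + (h/2 + h*p/2) = -3 + h/2 + h*p/2)
d(P, U) - 190 = (-3 + (½)*(-50) + (½)*(-50)*25) - 190 = (-3 - 25 - 625) - 190 = -653 - 190 = -843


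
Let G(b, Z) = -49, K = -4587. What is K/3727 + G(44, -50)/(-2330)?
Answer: -10505087/8683910 ≈ -1.2097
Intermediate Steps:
K/3727 + G(44, -50)/(-2330) = -4587/3727 - 49/(-2330) = -4587*1/3727 - 49*(-1/2330) = -4587/3727 + 49/2330 = -10505087/8683910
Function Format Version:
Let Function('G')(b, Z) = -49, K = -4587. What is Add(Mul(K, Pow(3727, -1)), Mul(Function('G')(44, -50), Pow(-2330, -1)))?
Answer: Rational(-10505087, 8683910) ≈ -1.2097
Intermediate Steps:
Add(Mul(K, Pow(3727, -1)), Mul(Function('G')(44, -50), Pow(-2330, -1))) = Add(Mul(-4587, Pow(3727, -1)), Mul(-49, Pow(-2330, -1))) = Add(Mul(-4587, Rational(1, 3727)), Mul(-49, Rational(-1, 2330))) = Add(Rational(-4587, 3727), Rational(49, 2330)) = Rational(-10505087, 8683910)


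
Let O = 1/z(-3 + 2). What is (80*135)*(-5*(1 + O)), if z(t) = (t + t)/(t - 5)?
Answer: -216000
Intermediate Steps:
z(t) = 2*t/(-5 + t) (z(t) = (2*t)/(-5 + t) = 2*t/(-5 + t))
O = 3 (O = 1/(2*(-3 + 2)/(-5 + (-3 + 2))) = 1/(2*(-1)/(-5 - 1)) = 1/(2*(-1)/(-6)) = 1/(2*(-1)*(-1/6)) = 1/(1/3) = 3)
(80*135)*(-5*(1 + O)) = (80*135)*(-5*(1 + 3)) = 10800*(-5*4) = 10800*(-20) = -216000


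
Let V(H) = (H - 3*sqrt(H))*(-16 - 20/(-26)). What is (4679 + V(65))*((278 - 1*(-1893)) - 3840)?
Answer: -6156941 - 991386*sqrt(65)/13 ≈ -6.7718e+6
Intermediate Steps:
V(H) = -198*H/13 + 594*sqrt(H)/13 (V(H) = (H - 3*sqrt(H))*(-16 - 20*(-1/26)) = (H - 3*sqrt(H))*(-16 + 10/13) = (H - 3*sqrt(H))*(-198/13) = -198*H/13 + 594*sqrt(H)/13)
(4679 + V(65))*((278 - 1*(-1893)) - 3840) = (4679 + (-198/13*65 + 594*sqrt(65)/13))*((278 - 1*(-1893)) - 3840) = (4679 + (-990 + 594*sqrt(65)/13))*((278 + 1893) - 3840) = (3689 + 594*sqrt(65)/13)*(2171 - 3840) = (3689 + 594*sqrt(65)/13)*(-1669) = -6156941 - 991386*sqrt(65)/13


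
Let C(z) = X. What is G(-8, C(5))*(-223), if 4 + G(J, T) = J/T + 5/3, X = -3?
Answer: -223/3 ≈ -74.333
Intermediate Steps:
C(z) = -3
G(J, T) = -7/3 + J/T (G(J, T) = -4 + (J/T + 5/3) = -4 + (5/3 + J/T) = -7/3 + J/T)
G(-8, C(5))*(-223) = (-7/3 - 8/(-3))*(-223) = (-7/3 - 8*(-⅓))*(-223) = (-7/3 + 8/3)*(-223) = (⅓)*(-223) = -223/3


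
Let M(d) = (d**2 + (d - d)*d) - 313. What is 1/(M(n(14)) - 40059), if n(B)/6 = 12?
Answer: -1/35188 ≈ -2.8419e-5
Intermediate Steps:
n(B) = 72 (n(B) = 6*12 = 72)
M(d) = -313 + d**2 (M(d) = (d**2 + 0*d) - 313 = (d**2 + 0) - 313 = d**2 - 313 = -313 + d**2)
1/(M(n(14)) - 40059) = 1/((-313 + 72**2) - 40059) = 1/((-313 + 5184) - 40059) = 1/(4871 - 40059) = 1/(-35188) = -1/35188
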